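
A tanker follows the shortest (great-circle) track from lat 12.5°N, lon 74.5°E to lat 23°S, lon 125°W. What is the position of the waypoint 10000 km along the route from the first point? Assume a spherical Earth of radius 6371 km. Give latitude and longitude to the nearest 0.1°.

≈ lat 31.4°S, lon 156.7°E

Write both endpoints as unit vectors p₁, p₂ with components (cos φ cos λ, cos φ sin λ, sin φ).
The central angle between the endpoints is δ = arccos(p₁·p₂) ≈ 2.770 rad (158.7°). The total great-circle distance is δ·R ≈ 2.770 × 6371 ≈ 17647 km, so the target fraction is f = 10000/17647 ≈ 0.567.
Interpolate at f ≈ 0.567 with slerp weights a = sin((1−f)δ)/sin δ ≈ 2.566, b = sin(fδ)/sin δ ≈ 2.753.
p = a·p₁ + b·p₂ ≈ (-0.784, 0.338, -0.520); φ = arcsin(p_z) ≈ -31.35°, λ = atan2(p_y, p_x) ≈ 156.66°.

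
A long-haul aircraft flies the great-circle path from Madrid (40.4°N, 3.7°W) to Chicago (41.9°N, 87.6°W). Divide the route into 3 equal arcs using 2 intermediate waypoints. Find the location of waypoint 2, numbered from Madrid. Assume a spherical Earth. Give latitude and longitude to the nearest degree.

Write both endpoints as unit vectors p₁, p₂ with components (cos φ cos λ, cos φ sin λ, sin φ).
The central angle between the endpoints is δ = arccos(p₁·p₂) ≈ 1.055 rad (60.5°).
Interpolate at f = 2/3 with slerp weights a = sin((1−f)δ)/sin δ ≈ 0.396, b = sin(fδ)/sin δ ≈ 0.744.
p = a·p₁ + b·p₂ ≈ (0.324, -0.572, 0.753); φ = arcsin(p_z) ≈ 48.87°, λ = atan2(p_y, p_x) ≈ -60.48°.

≈ (49°N, 60°W)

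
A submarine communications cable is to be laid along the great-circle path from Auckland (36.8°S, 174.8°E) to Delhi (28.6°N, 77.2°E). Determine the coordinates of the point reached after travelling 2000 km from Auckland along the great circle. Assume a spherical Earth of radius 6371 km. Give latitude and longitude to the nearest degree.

Write both endpoints as unit vectors p₁, p₂ with components (cos φ cos λ, cos φ sin λ, sin φ).
The central angle between the endpoints is δ = arccos(p₁·p₂) ≈ 1.960 rad (112.3°). The total great-circle distance is δ·R ≈ 1.960 × 6371 ≈ 12489 km, so the target fraction is f = 2000/12489 ≈ 0.160.
Interpolate at f ≈ 0.160 with slerp weights a = sin((1−f)δ)/sin δ ≈ 1.078, b = sin(fδ)/sin δ ≈ 0.334.
p = a·p₁ + b·p₂ ≈ (-0.795, 0.364, -0.486); φ = arcsin(p_z) ≈ -29.07°, λ = atan2(p_y, p_x) ≈ 155.39°.

≈ 29°S, 155°E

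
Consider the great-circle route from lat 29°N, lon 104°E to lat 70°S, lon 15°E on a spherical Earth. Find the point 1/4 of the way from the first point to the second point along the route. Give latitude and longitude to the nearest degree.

The haversine formula gives a central angle δ ≈ 2.038 rad (116.8°) between the endpoints.
Interpolate at f = 1/4 with slerp weights a = sin((1−f)δ)/sin δ ≈ 1.119, b = sin(fδ)/sin δ ≈ 0.546.
p = a·p₁ + b·p₂ ≈ (-0.056, 0.998, 0.029); φ = arcsin(p_z) ≈ 1.67°, λ = atan2(p_y, p_x) ≈ 93.23°.

≈ lat 2°N, lon 93°E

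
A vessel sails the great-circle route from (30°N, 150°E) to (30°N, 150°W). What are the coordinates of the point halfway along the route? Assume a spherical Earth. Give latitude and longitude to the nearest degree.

≈ (34°N, 180°E)

The haversine formula gives a central angle δ ≈ 0.896 rad (51.3°) between the endpoints.
Interpolate at f = 1/2 with slerp weights a = sin((1−f)δ)/sin δ ≈ 0.555, b = sin(fδ)/sin δ ≈ 0.555.
p = a·p₁ + b·p₂ ≈ (-0.832, 0.000, 0.555); φ = arcsin(p_z) ≈ 33.69°, λ = atan2(p_y, p_x) ≈ 180.00°.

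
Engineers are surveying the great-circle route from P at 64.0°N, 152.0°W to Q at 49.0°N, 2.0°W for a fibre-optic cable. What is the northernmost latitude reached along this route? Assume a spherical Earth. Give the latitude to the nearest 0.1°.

≈ 80.8°N

The great circle lies in the plane with unit normal n̂ = (p₁ × p₂)/|p₁ × p₂|.
Here n̂_z ≈ +0.159; the vertex latitude is φ_max = arccos|n̂_z| ≈ 80.8°.
Check via Clairaut: cos φ_max = |cos φ₁| · sin C = cos(64.0°)·sin(21.3°) ≈ 0.159, again giving ≈ 80.8°.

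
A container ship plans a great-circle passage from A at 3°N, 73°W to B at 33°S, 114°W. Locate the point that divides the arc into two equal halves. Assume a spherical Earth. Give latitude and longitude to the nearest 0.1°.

≈ 16.0°S, 91.6°W

Write both endpoints as unit vectors p₁, p₂ with components (cos φ cos λ, cos φ sin λ, sin φ).
The central angle between the endpoints is δ = arccos(p₁·p₂) ≈ 0.923 rad (52.9°).
Interpolate at f = 1/2 with slerp weights a = sin((1−f)δ)/sin δ ≈ 0.558, b = sin(fδ)/sin δ ≈ 0.558.
p = a·p₁ + b·p₂ ≈ (-0.027, -0.961, -0.275); φ = arcsin(p_z) ≈ -15.96°, λ = atan2(p_y, p_x) ≈ -91.64°.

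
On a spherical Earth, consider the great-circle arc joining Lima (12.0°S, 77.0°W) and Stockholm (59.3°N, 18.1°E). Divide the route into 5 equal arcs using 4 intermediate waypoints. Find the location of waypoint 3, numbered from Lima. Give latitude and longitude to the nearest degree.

Convert each endpoint to a unit vector on the sphere (x = cos φ cos λ, y = cos φ sin λ, z = sin φ).
The central angle between the endpoints is δ = arccos(p₁·p₂) ≈ 1.796 rad (102.9°).
Interpolate at f = 3/5 with slerp weights a = sin((1−f)δ)/sin δ ≈ 0.675, b = sin(fδ)/sin δ ≈ 0.904.
p = a·p₁ + b·p₂ ≈ (0.587, -0.500, 0.637); φ = arcsin(p_z) ≈ 39.54°, λ = atan2(p_y, p_x) ≈ -40.43°.

≈ (40°N, 40°W)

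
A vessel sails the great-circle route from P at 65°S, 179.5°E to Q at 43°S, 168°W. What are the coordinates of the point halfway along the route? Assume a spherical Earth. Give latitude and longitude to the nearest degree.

Write both endpoints as unit vectors p₁, p₂ with components (cos φ cos λ, cos φ sin λ, sin φ).
The central angle between the endpoints is δ = arccos(p₁·p₂) ≈ 0.403 rad (23.1°).
Interpolate at f = 1/2 with slerp weights a = sin((1−f)δ)/sin δ ≈ 0.510, b = sin(fδ)/sin δ ≈ 0.510.
p = a·p₁ + b·p₂ ≈ (-0.581, -0.076, -0.811); φ = arcsin(p_z) ≈ -54.15°, λ = atan2(p_y, p_x) ≈ -172.57°.

≈ 54°S, 173°W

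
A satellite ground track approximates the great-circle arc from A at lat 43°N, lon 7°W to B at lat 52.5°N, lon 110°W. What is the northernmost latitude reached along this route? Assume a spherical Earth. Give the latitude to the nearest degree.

The great circle lies in the plane with unit normal n̂ = (p₁ × p₂)/|p₁ × p₂|.
Here n̂_z ≈ -0.483; the vertex latitude is φ_max = arccos|n̂_z| ≈ 61.1°.
Check via Clairaut: cos φ_max = |cos φ₁| · sin C = cos(43.0°)·sin(41.4°) ≈ 0.483, again giving ≈ 61.1°.

≈ 61°N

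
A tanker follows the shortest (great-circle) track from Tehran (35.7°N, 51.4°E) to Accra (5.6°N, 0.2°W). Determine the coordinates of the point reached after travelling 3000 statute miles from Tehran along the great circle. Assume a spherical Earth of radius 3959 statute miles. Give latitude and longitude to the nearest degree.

Write both endpoints as unit vectors p₁, p₂ with components (cos φ cos λ, cos φ sin λ, sin φ).
The central angle between the endpoints is δ = arccos(p₁·p₂) ≈ 0.978 rad (56.0°). The total great-circle distance is δ·R ≈ 0.978 × 3959 ≈ 3871 mi, so the target fraction is f = 3000/3871 ≈ 0.775.
Interpolate at f ≈ 0.775 with slerp weights a = sin((1−f)δ)/sin δ ≈ 0.263, b = sin(fδ)/sin δ ≈ 0.829.
p = a·p₁ + b·p₂ ≈ (0.958, 0.164, 0.234); φ = arcsin(p_z) ≈ 13.56°, λ = atan2(p_y, p_x) ≈ 9.72°.

≈ (14°N, 10°E)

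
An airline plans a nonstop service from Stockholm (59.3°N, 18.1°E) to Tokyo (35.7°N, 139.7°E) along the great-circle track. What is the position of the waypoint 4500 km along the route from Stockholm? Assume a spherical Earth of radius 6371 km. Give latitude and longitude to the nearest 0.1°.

≈ 62.1°N, 107.9°E

Convert each endpoint to a unit vector on the sphere (x = cos φ cos λ, y = cos φ sin λ, z = sin φ).
The central angle between the endpoints is δ = arccos(p₁·p₂) ≈ 1.282 rad (73.5°). The total great-circle distance is δ·R ≈ 1.282 × 6371 ≈ 8170 km, so the target fraction is f = 4500/8170 ≈ 0.551.
Interpolate at f ≈ 0.551 with slerp weights a = sin((1−f)δ)/sin δ ≈ 0.568, b = sin(fδ)/sin δ ≈ 0.677.
p = a·p₁ + b·p₂ ≈ (-0.144, 0.446, 0.884); φ = arcsin(p_z) ≈ 62.08°, λ = atan2(p_y, p_x) ≈ 107.86°.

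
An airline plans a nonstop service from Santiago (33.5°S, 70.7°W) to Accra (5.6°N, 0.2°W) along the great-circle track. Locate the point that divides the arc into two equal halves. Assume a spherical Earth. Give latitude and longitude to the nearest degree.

≈ 17°S, 32°W

Write both endpoints as unit vectors p₁, p₂ with components (cos φ cos λ, cos φ sin λ, sin φ).
The central angle between the endpoints is δ = arccos(p₁·p₂) ≈ 1.346 rad (77.1°).
Interpolate at f = 1/2 with slerp weights a = sin((1−f)δ)/sin δ ≈ 0.639, b = sin(fδ)/sin δ ≈ 0.639.
p = a·p₁ + b·p₂ ≈ (0.813, -0.505, -0.290); φ = arcsin(p_z) ≈ -16.89°, λ = atan2(p_y, p_x) ≈ -31.88°.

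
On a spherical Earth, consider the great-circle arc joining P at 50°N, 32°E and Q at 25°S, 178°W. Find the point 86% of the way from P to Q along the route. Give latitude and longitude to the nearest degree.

≈ 8°S, 170°E

Convert each endpoint to a unit vector on the sphere (x = cos φ cos λ, y = cos φ sin λ, z = sin φ).
The central angle between the endpoints is δ = arccos(p₁·p₂) ≈ 2.547 rad (145.9°).
Interpolate at f = 0.86 with slerp weights a = sin((1−f)δ)/sin δ ≈ 0.623, b = sin(fδ)/sin δ ≈ 1.453.
p = a·p₁ + b·p₂ ≈ (-0.977, 0.166, -0.137); φ = arcsin(p_z) ≈ -7.87°, λ = atan2(p_y, p_x) ≈ 170.34°.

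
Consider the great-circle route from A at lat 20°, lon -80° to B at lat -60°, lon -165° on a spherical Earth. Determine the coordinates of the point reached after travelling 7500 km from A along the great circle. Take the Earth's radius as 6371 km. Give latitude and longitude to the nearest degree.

Convert each endpoint to a unit vector on the sphere (x = cos φ cos λ, y = cos φ sin λ, z = sin φ).
The central angle between the endpoints is δ = arccos(p₁·p₂) ≈ 1.829 rad (104.8°). The total great-circle distance is δ·R ≈ 1.829 × 6371 ≈ 11652 km, so the target fraction is f = 7500/11652 ≈ 0.644.
Interpolate at f ≈ 0.644 with slerp weights a = sin((1−f)δ)/sin δ ≈ 0.627, b = sin(fδ)/sin δ ≈ 0.955.
p = a·p₁ + b·p₂ ≈ (-0.359, -0.704, -0.613); φ = arcsin(p_z) ≈ -37.78°, λ = atan2(p_y, p_x) ≈ -117.01°.

≈ lat -38°, lon -117°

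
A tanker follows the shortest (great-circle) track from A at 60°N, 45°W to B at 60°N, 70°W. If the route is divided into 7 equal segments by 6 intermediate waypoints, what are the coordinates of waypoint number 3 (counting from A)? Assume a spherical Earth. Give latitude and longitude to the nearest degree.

Convert each endpoint to a unit vector on the sphere (x = cos φ cos λ, y = cos φ sin λ, z = sin φ).
The central angle between the endpoints is δ = arccos(p₁·p₂) ≈ 0.217 rad (12.4°).
Interpolate at f = 3/7 with slerp weights a = sin((1−f)δ)/sin δ ≈ 0.574, b = sin(fδ)/sin δ ≈ 0.431.
p = a·p₁ + b·p₂ ≈ (0.277, -0.406, 0.871); φ = arcsin(p_z) ≈ 60.58°, λ = atan2(p_y, p_x) ≈ -55.69°.

≈ 61°N, 56°W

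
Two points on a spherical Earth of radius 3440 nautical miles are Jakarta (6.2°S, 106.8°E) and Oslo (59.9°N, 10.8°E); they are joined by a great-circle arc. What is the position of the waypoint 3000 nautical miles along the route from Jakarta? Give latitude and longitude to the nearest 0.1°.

Write both endpoints as unit vectors p₁, p₂ with components (cos φ cos λ, cos φ sin λ, sin φ).
The central angle between the endpoints is δ = arccos(p₁·p₂) ≈ 1.717 rad (98.4°). The total great-circle distance is δ·R ≈ 1.717 × 3440 ≈ 5906 nmi, so the target fraction is f = 3000/5906 ≈ 0.508.
Interpolate at f ≈ 0.508 with slerp weights a = sin((1−f)δ)/sin δ ≈ 0.756, b = sin(fδ)/sin δ ≈ 0.774.
p = a·p₁ + b·p₂ ≈ (0.164, 0.792, 0.588); φ = arcsin(p_z) ≈ 36.01°, λ = atan2(p_y, p_x) ≈ 78.30°.

≈ 36.0°N, 78.3°E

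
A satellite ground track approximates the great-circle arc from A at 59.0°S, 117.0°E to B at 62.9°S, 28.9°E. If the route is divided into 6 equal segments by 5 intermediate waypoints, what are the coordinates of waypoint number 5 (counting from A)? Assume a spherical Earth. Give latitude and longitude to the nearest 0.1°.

Write both endpoints as unit vectors p₁, p₂ with components (cos φ cos λ, cos φ sin λ, sin φ).
The central angle between the endpoints is δ = arccos(p₁·p₂) ≈ 0.691 rad (39.6°).
Interpolate at f = 5/6 with slerp weights a = sin((1−f)δ)/sin δ ≈ 0.180, b = sin(fδ)/sin δ ≈ 0.854.
p = a·p₁ + b·p₂ ≈ (0.299, 0.271, -0.915); φ = arcsin(p_z) ≈ -66.23°, λ = atan2(p_y, p_x) ≈ 42.21°.

≈ 66.2°S, 42.2°E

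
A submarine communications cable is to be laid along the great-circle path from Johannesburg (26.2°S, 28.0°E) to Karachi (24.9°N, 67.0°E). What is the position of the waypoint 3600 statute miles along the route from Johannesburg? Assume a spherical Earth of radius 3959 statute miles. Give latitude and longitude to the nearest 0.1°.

From cos δ = sin φ₁ sin φ₂ + cos φ₁ cos φ₂ cos Δλ, the central angle is δ ≈ 1.108 rad (63.5°). The total great-circle distance is δ·R ≈ 1.108 × 3959 ≈ 4386 mi, so the target fraction is f = 3600/4386 ≈ 0.821.
Interpolate at f ≈ 0.821 with slerp weights a = sin((1−f)δ)/sin δ ≈ 0.220, b = sin(fδ)/sin δ ≈ 0.882.
p = a·p₁ + b·p₂ ≈ (0.487, 0.829, 0.274); φ = arcsin(p_z) ≈ 15.90°, λ = atan2(p_y, p_x) ≈ 59.56°.

≈ 15.9°N, 59.6°E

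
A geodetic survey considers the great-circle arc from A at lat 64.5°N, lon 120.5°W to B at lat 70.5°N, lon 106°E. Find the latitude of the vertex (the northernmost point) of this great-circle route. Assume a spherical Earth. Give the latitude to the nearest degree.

≈ 81°N

The great circle lies in the plane with unit normal n̂ = (p₁ × p₂)/|p₁ × p₂|.
Here n̂_z ≈ -0.158; the vertex latitude is φ_max = arccos|n̂_z| ≈ 80.9°.
Check via Clairaut: cos φ_max = |cos φ₁| · sin C = cos(64.5°)·sin(21.5°) ≈ 0.158, again giving ≈ 80.9°.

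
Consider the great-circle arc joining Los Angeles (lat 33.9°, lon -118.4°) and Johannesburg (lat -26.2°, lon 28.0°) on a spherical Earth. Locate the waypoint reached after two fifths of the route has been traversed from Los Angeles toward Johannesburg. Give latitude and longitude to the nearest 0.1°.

The haversine formula gives a central angle δ ≈ 2.619 rad (150.1°) between the endpoints.
Interpolate at f = 2/5 with slerp weights a = sin((1−f)δ)/sin δ ≈ 2.004, b = sin(fδ)/sin δ ≈ 1.736.
p = a·p₁ + b·p₂ ≈ (0.584, -0.732, 0.351); φ = arcsin(p_z) ≈ 20.56°, λ = atan2(p_y, p_x) ≈ -51.41°.

≈ lat 20.6°, lon -51.4°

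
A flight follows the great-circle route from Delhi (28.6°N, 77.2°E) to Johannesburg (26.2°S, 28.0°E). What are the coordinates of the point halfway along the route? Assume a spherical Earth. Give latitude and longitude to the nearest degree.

≈ 1°N, 52°E

The haversine formula gives a central angle δ ≈ 1.263 rad (72.3°) between the endpoints.
Interpolate at f = 1/2 with slerp weights a = sin((1−f)δ)/sin δ ≈ 0.619, b = sin(fδ)/sin δ ≈ 0.619.
p = a·p₁ + b·p₂ ≈ (0.611, 0.791, 0.023); φ = arcsin(p_z) ≈ 1.32°, λ = atan2(p_y, p_x) ≈ 52.32°.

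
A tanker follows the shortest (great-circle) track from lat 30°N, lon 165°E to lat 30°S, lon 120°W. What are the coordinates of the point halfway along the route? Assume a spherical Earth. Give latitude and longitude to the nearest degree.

≈ lat 0°N, lon 158°W

Write both endpoints as unit vectors p₁, p₂ with components (cos φ cos λ, cos φ sin λ, sin φ).
The central angle between the endpoints is δ = arccos(p₁·p₂) ≈ 1.627 rad (93.2°).
Interpolate at f = 1/2 with slerp weights a = sin((1−f)δ)/sin δ ≈ 0.728, b = sin(fδ)/sin δ ≈ 0.728.
p = a·p₁ + b·p₂ ≈ (-0.924, -0.383, 0.000); φ = arcsin(p_z) ≈ 0.00°, λ = atan2(p_y, p_x) ≈ -157.50°.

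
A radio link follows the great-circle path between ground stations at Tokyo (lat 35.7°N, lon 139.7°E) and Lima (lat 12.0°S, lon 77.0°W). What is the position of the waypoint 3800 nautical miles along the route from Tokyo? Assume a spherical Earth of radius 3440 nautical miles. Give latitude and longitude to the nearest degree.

Convert each endpoint to a unit vector on the sphere (x = cos φ cos λ, y = cos φ sin λ, z = sin φ).
The central angle between the endpoints is δ = arccos(p₁·p₂) ≈ 2.431 rad (139.3°). The total great-circle distance is δ·R ≈ 2.431 × 3440 ≈ 8364 nmi, so the target fraction is f = 3800/8364 ≈ 0.454.
Interpolate at f ≈ 0.454 with slerp weights a = sin((1−f)δ)/sin δ ≈ 1.488, b = sin(fδ)/sin δ ≈ 1.370.
p = a·p₁ + b·p₂ ≈ (-0.620, -0.524, 0.584); φ = arcsin(p_z) ≈ 35.70°, λ = atan2(p_y, p_x) ≈ -139.80°.

≈ lat 36°N, lon 140°W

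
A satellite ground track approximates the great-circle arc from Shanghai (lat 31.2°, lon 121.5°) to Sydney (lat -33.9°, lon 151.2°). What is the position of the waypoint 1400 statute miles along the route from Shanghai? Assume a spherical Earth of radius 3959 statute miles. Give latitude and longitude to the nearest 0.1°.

≈ lat 12.7°, lon 130.4°

The haversine formula gives a central angle δ ≈ 1.237 rad (70.9°) between the endpoints. The total great-circle distance is δ·R ≈ 1.237 × 3959 ≈ 4897 mi, so the target fraction is f = 1400/4897 ≈ 0.286.
Interpolate at f ≈ 0.286 with slerp weights a = sin((1−f)δ)/sin δ ≈ 0.818, b = sin(fδ)/sin δ ≈ 0.367.
p = a·p₁ + b·p₂ ≈ (-0.632, 0.743, 0.219); φ = arcsin(p_z) ≈ 12.67°, λ = atan2(p_y, p_x) ≈ 130.39°.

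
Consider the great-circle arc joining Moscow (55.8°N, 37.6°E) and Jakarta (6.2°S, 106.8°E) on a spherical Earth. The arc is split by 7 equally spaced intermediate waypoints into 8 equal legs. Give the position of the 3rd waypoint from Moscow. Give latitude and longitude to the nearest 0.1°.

≈ (37.0°N, 75.2°E)

Write both endpoints as unit vectors p₁, p₂ with components (cos φ cos λ, cos φ sin λ, sin φ).
The central angle between the endpoints is δ = arccos(p₁·p₂) ≈ 1.461 rad (83.7°).
Interpolate at f = 3/8 with slerp weights a = sin((1−f)δ)/sin δ ≈ 0.796, b = sin(fδ)/sin δ ≈ 0.524.
p = a·p₁ + b·p₂ ≈ (0.204, 0.772, 0.602); φ = arcsin(p_z) ≈ 37.02°, λ = atan2(p_y, p_x) ≈ 75.20°.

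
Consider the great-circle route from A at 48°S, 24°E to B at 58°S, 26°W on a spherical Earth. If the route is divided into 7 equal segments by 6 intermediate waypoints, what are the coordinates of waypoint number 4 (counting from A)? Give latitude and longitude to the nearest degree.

Write both endpoints as unit vectors p₁, p₂ with components (cos φ cos λ, cos φ sin λ, sin φ).
The central angle between the endpoints is δ = arccos(p₁·p₂) ≈ 0.539 rad (30.9°).
Interpolate at f = 4/7 with slerp weights a = sin((1−f)δ)/sin δ ≈ 0.446, b = sin(fδ)/sin δ ≈ 0.591.
p = a·p₁ + b·p₂ ≈ (0.554, -0.016, -0.832); φ = arcsin(p_z) ≈ -56.34°, λ = atan2(p_y, p_x) ≈ -1.63°.

≈ 56°S, 2°W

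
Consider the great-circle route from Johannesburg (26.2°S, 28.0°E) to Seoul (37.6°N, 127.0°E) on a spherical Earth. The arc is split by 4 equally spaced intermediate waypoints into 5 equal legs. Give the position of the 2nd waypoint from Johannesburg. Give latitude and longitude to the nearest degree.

≈ 1°N, 65°E

The haversine formula gives a central angle δ ≈ 1.961 rad (112.4°) between the endpoints.
Interpolate at f = 2/5 with slerp weights a = sin((1−f)δ)/sin δ ≈ 0.999, b = sin(fδ)/sin δ ≈ 0.764.
p = a·p₁ + b·p₂ ≈ (0.427, 0.904, 0.025); φ = arcsin(p_z) ≈ 1.45°, λ = atan2(p_y, p_x) ≈ 64.73°.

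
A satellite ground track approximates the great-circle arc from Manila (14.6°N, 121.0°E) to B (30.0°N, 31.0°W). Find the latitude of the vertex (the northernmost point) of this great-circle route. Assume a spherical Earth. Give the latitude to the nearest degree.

The great circle lies in the plane with unit normal n̂ = (p₁ × p₂)/|p₁ × p₂|.
Here n̂_z ≈ -0.498; the vertex latitude is φ_max = arccos|n̂_z| ≈ 60.1°.
Check via Clairaut: cos φ_max = |cos φ₁| · sin C = cos(14.6°)·sin(31.0°) ≈ 0.498, again giving ≈ 60.1°.

≈ 60°N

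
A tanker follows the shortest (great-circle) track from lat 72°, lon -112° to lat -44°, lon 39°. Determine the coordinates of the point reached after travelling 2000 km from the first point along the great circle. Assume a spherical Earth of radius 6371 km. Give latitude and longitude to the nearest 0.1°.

≈ lat 77.2°, lon -42.2°

The haversine formula gives a central angle δ ≈ 2.596 rad (148.8°) between the endpoints. The total great-circle distance is δ·R ≈ 2.596 × 6371 ≈ 16542 km, so the target fraction is f = 2000/16542 ≈ 0.121.
Interpolate at f ≈ 0.121 with slerp weights a = sin((1−f)δ)/sin δ ≈ 1.460, b = sin(fδ)/sin δ ≈ 0.596.
p = a·p₁ + b·p₂ ≈ (0.164, -0.149, 0.975); φ = arcsin(p_z) ≈ 77.21°, λ = atan2(p_y, p_x) ≈ -42.24°.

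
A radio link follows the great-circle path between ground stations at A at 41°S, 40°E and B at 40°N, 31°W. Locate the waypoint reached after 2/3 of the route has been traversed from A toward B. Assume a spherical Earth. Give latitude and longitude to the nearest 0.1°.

Convert each endpoint to a unit vector on the sphere (x = cos φ cos λ, y = cos φ sin λ, z = sin φ).
The central angle between the endpoints is δ = arccos(p₁·p₂) ≈ 1.806 rad (103.5°).
Interpolate at f = 2/3 with slerp weights a = sin((1−f)δ)/sin δ ≈ 0.583, b = sin(fδ)/sin δ ≈ 0.960.
p = a·p₁ + b·p₂ ≈ (0.967, -0.096, 0.235); φ = arcsin(p_z) ≈ 13.59°, λ = atan2(p_y, p_x) ≈ -5.68°.

≈ 13.6°N, 5.7°W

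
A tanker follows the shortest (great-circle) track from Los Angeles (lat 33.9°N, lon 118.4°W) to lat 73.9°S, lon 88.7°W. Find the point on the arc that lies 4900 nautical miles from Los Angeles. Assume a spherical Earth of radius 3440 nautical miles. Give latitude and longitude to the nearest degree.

Write both endpoints as unit vectors p₁, p₂ with components (cos φ cos λ, cos φ sin λ, sin φ).
The central angle between the endpoints is δ = arccos(p₁·p₂) ≈ 1.913 rad (109.6°). The total great-circle distance is δ·R ≈ 1.913 × 3440 ≈ 6582 nmi, so the target fraction is f = 4900/6582 ≈ 0.744.
Interpolate at f ≈ 0.744 with slerp weights a = sin((1−f)δ)/sin δ ≈ 0.499, b = sin(fδ)/sin δ ≈ 1.050.
p = a·p₁ + b·p₂ ≈ (-0.190, -0.655, -0.731); φ = arcsin(p_z) ≈ -46.97°, λ = atan2(p_y, p_x) ≈ -106.19°.

≈ lat 47°S, lon 106°W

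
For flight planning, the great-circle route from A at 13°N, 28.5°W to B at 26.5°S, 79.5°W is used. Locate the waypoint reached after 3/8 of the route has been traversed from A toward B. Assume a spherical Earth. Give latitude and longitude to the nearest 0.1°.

From cos δ = sin φ₁ sin φ₂ + cos φ₁ cos φ₂ cos Δλ, the central angle is δ ≈ 1.106 rad (63.4°).
Interpolate at f = 3/8 with slerp weights a = sin((1−f)δ)/sin δ ≈ 0.713, b = sin(fδ)/sin δ ≈ 0.451.
p = a·p₁ + b·p₂ ≈ (0.684, -0.728, -0.041); φ = arcsin(p_z) ≈ -2.33°, λ = atan2(p_y, p_x) ≈ -46.79°.

≈ 2.3°S, 46.8°W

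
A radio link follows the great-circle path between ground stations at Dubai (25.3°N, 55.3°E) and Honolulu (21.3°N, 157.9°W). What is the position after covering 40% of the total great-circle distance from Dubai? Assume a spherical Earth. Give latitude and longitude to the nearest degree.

Write both endpoints as unit vectors p₁, p₂ with components (cos φ cos λ, cos φ sin λ, sin φ).
The central angle between the endpoints is δ = arccos(p₁·p₂) ≈ 2.153 rad (123.3°).
Interpolate at f = 0.40 with slerp weights a = sin((1−f)δ)/sin δ ≈ 1.151, b = sin(fδ)/sin δ ≈ 0.908.
p = a·p₁ + b·p₂ ≈ (-0.192, 0.537, 0.822); φ = arcsin(p_z) ≈ 55.24°, λ = atan2(p_y, p_x) ≈ 109.63°.

≈ (55°N, 110°E)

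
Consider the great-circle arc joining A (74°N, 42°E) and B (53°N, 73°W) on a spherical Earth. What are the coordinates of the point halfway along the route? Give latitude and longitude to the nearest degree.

≈ (73°N, 46°W)

The haversine formula gives a central angle δ ≈ 0.799 rad (45.8°) between the endpoints.
Interpolate at f = 1/2 with slerp weights a = sin((1−f)δ)/sin δ ≈ 0.543, b = sin(fδ)/sin δ ≈ 0.543.
p = a·p₁ + b·p₂ ≈ (0.207, -0.212, 0.955); φ = arcsin(p_z) ≈ 72.77°, λ = atan2(p_y, p_x) ≈ -45.76°.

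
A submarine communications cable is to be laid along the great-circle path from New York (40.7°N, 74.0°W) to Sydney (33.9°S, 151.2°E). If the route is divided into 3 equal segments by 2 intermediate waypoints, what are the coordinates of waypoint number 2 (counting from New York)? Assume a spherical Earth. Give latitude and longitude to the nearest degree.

≈ 7°S, 166°W

Write both endpoints as unit vectors p₁, p₂ with components (cos φ cos λ, cos φ sin λ, sin φ).
The central angle between the endpoints is δ = arccos(p₁·p₂) ≈ 2.510 rad (143.8°).
Interpolate at f = 2/3 with slerp weights a = sin((1−f)δ)/sin δ ≈ 1.257, b = sin(fδ)/sin δ ≈ 1.685.
p = a·p₁ + b·p₂ ≈ (-0.963, -0.243, -0.120); φ = arcsin(p_z) ≈ -6.88°, λ = atan2(p_y, p_x) ≈ -165.85°.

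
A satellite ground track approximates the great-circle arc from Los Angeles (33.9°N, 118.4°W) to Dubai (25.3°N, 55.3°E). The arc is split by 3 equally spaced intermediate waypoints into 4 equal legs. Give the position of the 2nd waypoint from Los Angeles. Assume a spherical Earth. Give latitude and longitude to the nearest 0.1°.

≈ (83.0°N, 6.3°E)

From cos δ = sin φ₁ sin φ₂ + cos φ₁ cos φ₂ cos Δλ, the central angle is δ ≈ 2.103 rad (120.5°).
Interpolate at f = 2/4 with slerp weights a = sin((1−f)δ)/sin δ ≈ 1.008, b = sin(fδ)/sin δ ≈ 1.008.
p = a·p₁ + b·p₂ ≈ (0.121, 0.013, 0.993); φ = arcsin(p_z) ≈ 83.02°, λ = atan2(p_y, p_x) ≈ 6.27°.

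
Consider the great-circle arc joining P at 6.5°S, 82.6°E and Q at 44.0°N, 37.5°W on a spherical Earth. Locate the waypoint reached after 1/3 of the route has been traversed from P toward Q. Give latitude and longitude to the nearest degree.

≈ 21°N, 55°E

From cos δ = sin φ₁ sin φ₂ + cos φ₁ cos φ₂ cos Δλ, the central angle is δ ≈ 2.023 rad (115.9°).
Interpolate at f = 1/3 with slerp weights a = sin((1−f)δ)/sin δ ≈ 1.085, b = sin(fδ)/sin δ ≈ 0.694.
p = a·p₁ + b·p₂ ≈ (0.535, 0.765, 0.359); φ = arcsin(p_z) ≈ 21.07°, λ = atan2(p_y, p_x) ≈ 55.02°.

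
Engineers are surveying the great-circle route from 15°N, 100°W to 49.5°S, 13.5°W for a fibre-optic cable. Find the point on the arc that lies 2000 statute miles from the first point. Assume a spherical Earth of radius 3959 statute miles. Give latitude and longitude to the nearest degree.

≈ 7°S, 81°W

From cos δ = sin φ₁ sin φ₂ + cos φ₁ cos φ₂ cos Δλ, the central angle is δ ≈ 1.730 rad (99.1°). The total great-circle distance is δ·R ≈ 1.730 × 3959 ≈ 6849 mi, so the target fraction is f = 2000/6849 ≈ 0.292.
Interpolate at f ≈ 0.292 with slerp weights a = sin((1−f)δ)/sin δ ≈ 0.953, b = sin(fδ)/sin δ ≈ 0.490.
p = a·p₁ + b·p₂ ≈ (0.150, -0.981, -0.126); φ = arcsin(p_z) ≈ -7.25°, λ = atan2(p_y, p_x) ≈ -81.32°.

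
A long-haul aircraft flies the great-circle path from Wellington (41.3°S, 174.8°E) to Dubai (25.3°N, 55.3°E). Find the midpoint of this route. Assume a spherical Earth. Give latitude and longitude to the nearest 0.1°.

≈ 15.4°S, 106.1°E

Write both endpoints as unit vectors p₁, p₂ with components (cos φ cos λ, cos φ sin λ, sin φ).
The central angle between the endpoints is δ = arccos(p₁·p₂) ≈ 2.235 rad (128.1°).
Interpolate at f = 1/2 with slerp weights a = sin((1−f)δ)/sin δ ≈ 1.142, b = sin(fδ)/sin δ ≈ 1.142.
p = a·p₁ + b·p₂ ≈ (-0.267, 0.926, -0.266); φ = arcsin(p_z) ≈ -15.41°, λ = atan2(p_y, p_x) ≈ 106.05°.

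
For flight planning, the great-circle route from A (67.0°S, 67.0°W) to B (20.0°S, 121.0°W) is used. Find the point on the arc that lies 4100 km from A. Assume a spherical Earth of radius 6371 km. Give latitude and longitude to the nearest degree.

From cos δ = sin φ₁ sin φ₂ + cos φ₁ cos φ₂ cos Δλ, the central angle is δ ≈ 1.011 rad (58.0°). The total great-circle distance is δ·R ≈ 1.011 × 6371 ≈ 6444 km, so the target fraction is f = 4100/6444 ≈ 0.636.
Interpolate at f ≈ 0.636 with slerp weights a = sin((1−f)δ)/sin δ ≈ 0.424, b = sin(fδ)/sin δ ≈ 0.708.
p = a·p₁ + b·p₂ ≈ (-0.278, -0.723, -0.633); φ = arcsin(p_z) ≈ -39.25°, λ = atan2(p_y, p_x) ≈ -111.03°.

≈ (39°S, 111°W)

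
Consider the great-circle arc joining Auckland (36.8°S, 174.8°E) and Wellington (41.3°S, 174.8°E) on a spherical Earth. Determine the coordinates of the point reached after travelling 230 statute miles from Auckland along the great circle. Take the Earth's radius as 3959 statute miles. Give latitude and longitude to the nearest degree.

Convert each endpoint to a unit vector on the sphere (x = cos φ cos λ, y = cos φ sin λ, z = sin φ).
The central angle between the endpoints is δ = arccos(p₁·p₂) ≈ 0.079 rad (4.5°). The total great-circle distance is δ·R ≈ 0.079 × 3959 ≈ 311 mi, so the target fraction is f = 230/311 ≈ 0.740.
Interpolate at f ≈ 0.740 with slerp weights a = sin((1−f)δ)/sin δ ≈ 0.261, b = sin(fδ)/sin δ ≈ 0.740.
p = a·p₁ + b·p₂ ≈ (-0.761, 0.069, -0.645); φ = arcsin(p_z) ≈ -40.13°, λ = atan2(p_y, p_x) ≈ 174.80°.

≈ 40°S, 175°E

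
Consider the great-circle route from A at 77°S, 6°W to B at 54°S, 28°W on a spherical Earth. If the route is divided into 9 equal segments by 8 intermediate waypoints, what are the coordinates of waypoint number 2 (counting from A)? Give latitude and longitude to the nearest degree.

≈ 72°S, 15°W

Write both endpoints as unit vectors p₁, p₂ with components (cos φ cos λ, cos φ sin λ, sin φ).
The central angle between the endpoints is δ = arccos(p₁·p₂) ≈ 0.425 rad (24.4°).
Interpolate at f = 2/9 with slerp weights a = sin((1−f)δ)/sin δ ≈ 0.787, b = sin(fδ)/sin δ ≈ 0.229.
p = a·p₁ + b·p₂ ≈ (0.295, -0.082, -0.952); φ = arcsin(p_z) ≈ -72.19°, λ = atan2(p_y, p_x) ≈ -15.48°.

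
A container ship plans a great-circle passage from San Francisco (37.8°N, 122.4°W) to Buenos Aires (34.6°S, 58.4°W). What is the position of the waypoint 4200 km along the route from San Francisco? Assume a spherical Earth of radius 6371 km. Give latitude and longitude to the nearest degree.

≈ 9°N, 95°W

The haversine formula gives a central angle δ ≈ 1.634 rad (93.6°) between the endpoints. The total great-circle distance is δ·R ≈ 1.634 × 6371 ≈ 10409 km, so the target fraction is f = 4200/10409 ≈ 0.404.
Interpolate at f ≈ 0.404 with slerp weights a = sin((1−f)δ)/sin δ ≈ 0.829, b = sin(fδ)/sin δ ≈ 0.614.
p = a·p₁ + b·p₂ ≈ (-0.086, -0.983, 0.160); φ = arcsin(p_z) ≈ 9.19°, λ = atan2(p_y, p_x) ≈ -95.02°.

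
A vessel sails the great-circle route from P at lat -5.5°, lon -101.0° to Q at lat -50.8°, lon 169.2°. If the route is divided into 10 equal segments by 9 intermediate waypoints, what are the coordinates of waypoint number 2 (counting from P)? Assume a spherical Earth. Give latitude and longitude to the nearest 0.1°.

Convert each endpoint to a unit vector on the sphere (x = cos φ cos λ, y = cos φ sin λ, z = sin φ).
The central angle between the endpoints is δ = arccos(p₁·p₂) ≈ 1.494 rad (85.6°).
Interpolate at f = 2/10 with slerp weights a = sin((1−f)δ)/sin δ ≈ 0.933, b = sin(fδ)/sin δ ≈ 0.295.
p = a·p₁ + b·p₂ ≈ (-0.361, -0.877, -0.318); φ = arcsin(p_z) ≈ -18.56°, λ = atan2(p_y, p_x) ≈ -112.35°.

≈ lat -18.6°, lon -112.4°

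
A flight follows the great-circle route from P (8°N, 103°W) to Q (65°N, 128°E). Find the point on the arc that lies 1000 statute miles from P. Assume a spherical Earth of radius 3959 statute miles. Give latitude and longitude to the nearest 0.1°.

≈ (21.6°N, 108.1°W)

The haversine formula gives a central angle δ ≈ 1.708 rad (97.9°) between the endpoints. The total great-circle distance is δ·R ≈ 1.708 × 3959 ≈ 6764 mi, so the target fraction is f = 1000/6764 ≈ 0.148.
Interpolate at f ≈ 0.148 with slerp weights a = sin((1−f)δ)/sin δ ≈ 1.003, b = sin(fδ)/sin δ ≈ 0.252.
p = a·p₁ + b·p₂ ≈ (-0.289, -0.884, 0.368); φ = arcsin(p_z) ≈ 21.61°, λ = atan2(p_y, p_x) ≈ -108.11°.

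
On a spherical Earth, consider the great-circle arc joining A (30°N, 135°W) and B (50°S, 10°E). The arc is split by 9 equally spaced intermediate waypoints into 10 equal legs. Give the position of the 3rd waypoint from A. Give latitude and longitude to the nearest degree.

Write both endpoints as unit vectors p₁, p₂ with components (cos φ cos λ, cos φ sin λ, sin φ).
The central angle between the endpoints is δ = arccos(p₁·p₂) ≈ 2.566 rad (147.0°).
Interpolate at f = 3/10 with slerp weights a = sin((1−f)δ)/sin δ ≈ 1.791, b = sin(fδ)/sin δ ≈ 1.279.
p = a·p₁ + b·p₂ ≈ (-0.287, -0.954, -0.084); φ = arcsin(p_z) ≈ -4.84°, λ = atan2(p_y, p_x) ≈ -106.75°.

≈ (5°S, 107°W)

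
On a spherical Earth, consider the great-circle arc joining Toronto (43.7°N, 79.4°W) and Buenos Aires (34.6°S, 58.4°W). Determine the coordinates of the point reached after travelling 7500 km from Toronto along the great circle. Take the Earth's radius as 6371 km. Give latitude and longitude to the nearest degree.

≈ (22°S, 62°W)

Convert each endpoint to a unit vector on the sphere (x = cos φ cos λ, y = cos φ sin λ, z = sin φ).
The central angle between the endpoints is δ = arccos(p₁·p₂) ≈ 1.407 rad (80.6°). The total great-circle distance is δ·R ≈ 1.407 × 6371 ≈ 8963 km, so the target fraction is f = 7500/8963 ≈ 0.837.
Interpolate at f ≈ 0.837 with slerp weights a = sin((1−f)δ)/sin δ ≈ 0.231, b = sin(fδ)/sin δ ≈ 0.936.
p = a·p₁ + b·p₂ ≈ (0.434, -0.820, -0.372); φ = arcsin(p_z) ≈ -21.85°, λ = atan2(p_y, p_x) ≈ -62.09°.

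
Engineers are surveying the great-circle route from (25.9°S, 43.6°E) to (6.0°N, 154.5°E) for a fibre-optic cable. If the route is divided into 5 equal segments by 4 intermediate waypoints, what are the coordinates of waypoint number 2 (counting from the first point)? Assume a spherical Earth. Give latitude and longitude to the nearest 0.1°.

Convert each endpoint to a unit vector on the sphere (x = cos φ cos λ, y = cos φ sin λ, z = sin φ).
The central angle between the endpoints is δ = arccos(p₁·p₂) ≈ 1.944 rad (111.4°).
Interpolate at f = 2/5 with slerp weights a = sin((1−f)δ)/sin δ ≈ 0.987, b = sin(fδ)/sin δ ≈ 0.754.
p = a·p₁ + b·p₂ ≈ (-0.033, 0.935, -0.353); φ = arcsin(p_z) ≈ -20.64°, λ = atan2(p_y, p_x) ≈ 92.03°.

≈ (20.6°S, 92.0°E)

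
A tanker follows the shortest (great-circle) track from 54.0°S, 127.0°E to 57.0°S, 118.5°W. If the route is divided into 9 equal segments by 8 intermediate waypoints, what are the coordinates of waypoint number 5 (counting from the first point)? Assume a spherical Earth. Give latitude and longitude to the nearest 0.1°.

≈ 69.6°S, 170.1°W

From cos δ = sin φ₁ sin φ₂ + cos φ₁ cos φ₂ cos Δλ, the central angle is δ ≈ 0.994 rad (56.9°).
Interpolate at f = 5/9 with slerp weights a = sin((1−f)δ)/sin δ ≈ 0.510, b = sin(fδ)/sin δ ≈ 0.626.
p = a·p₁ + b·p₂ ≈ (-0.343, -0.060, -0.937); φ = arcsin(p_z) ≈ -69.62°, λ = atan2(p_y, p_x) ≈ -170.06°.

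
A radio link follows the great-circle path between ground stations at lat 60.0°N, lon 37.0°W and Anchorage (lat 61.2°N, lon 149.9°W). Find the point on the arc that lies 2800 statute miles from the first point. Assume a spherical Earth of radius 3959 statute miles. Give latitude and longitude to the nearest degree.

≈ lat 67°N, lon 138°W

Convert each endpoint to a unit vector on the sphere (x = cos φ cos λ, y = cos φ sin λ, z = sin φ).
The central angle between the endpoints is δ = arccos(p₁·p₂) ≈ 0.843 rad (48.3°). The total great-circle distance is δ·R ≈ 0.843 × 3959 ≈ 3338 mi, so the target fraction is f = 2800/3338 ≈ 0.839.
Interpolate at f ≈ 0.839 with slerp weights a = sin((1−f)δ)/sin δ ≈ 0.181, b = sin(fδ)/sin δ ≈ 0.870.
p = a·p₁ + b·p₂ ≈ (-0.290, -0.265, 0.920); φ = arcsin(p_z) ≈ 66.86°, λ = atan2(p_y, p_x) ≈ -137.63°.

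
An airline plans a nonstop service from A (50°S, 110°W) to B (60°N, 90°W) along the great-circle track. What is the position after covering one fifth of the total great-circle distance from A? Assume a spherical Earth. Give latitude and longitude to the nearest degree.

≈ (28°S, 105°W)

Convert each endpoint to a unit vector on the sphere (x = cos φ cos λ, y = cos φ sin λ, z = sin φ).
The central angle between the endpoints is δ = arccos(p₁·p₂) ≈ 1.941 rad (111.2°).
Interpolate at f = 1/5 with slerp weights a = sin((1−f)δ)/sin δ ≈ 1.072, b = sin(fδ)/sin δ ≈ 0.406.
p = a·p₁ + b·p₂ ≈ (-0.236, -0.851, -0.470); φ = arcsin(p_z) ≈ -28.03°, λ = atan2(p_y, p_x) ≈ -105.49°.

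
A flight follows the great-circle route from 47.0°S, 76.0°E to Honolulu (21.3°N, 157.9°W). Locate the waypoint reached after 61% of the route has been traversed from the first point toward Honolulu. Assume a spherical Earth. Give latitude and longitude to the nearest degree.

≈ 16°S, 167°E

Convert each endpoint to a unit vector on the sphere (x = cos φ cos λ, y = cos φ sin λ, z = sin φ).
The central angle between the endpoints is δ = arccos(p₁·p₂) ≈ 2.265 rad (129.8°).
Interpolate at f = 0.61 with slerp weights a = sin((1−f)δ)/sin δ ≈ 1.006, b = sin(fδ)/sin δ ≈ 1.278.
p = a·p₁ + b·p₂ ≈ (-0.938, 0.218, -0.271); φ = arcsin(p_z) ≈ -15.75°, λ = atan2(p_y, p_x) ≈ 166.93°.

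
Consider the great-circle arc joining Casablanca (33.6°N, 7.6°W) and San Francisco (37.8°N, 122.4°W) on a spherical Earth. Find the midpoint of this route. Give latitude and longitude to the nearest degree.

≈ 53°N, 63°W

Write both endpoints as unit vectors p₁, p₂ with components (cos φ cos λ, cos φ sin λ, sin φ).
The central angle between the endpoints is δ = arccos(p₁·p₂) ≈ 1.508 rad (86.4°).
Interpolate at f = 1/2 with slerp weights a = sin((1−f)δ)/sin δ ≈ 0.686, b = sin(fδ)/sin δ ≈ 0.686.
p = a·p₁ + b·p₂ ≈ (0.276, -0.533, 0.800); φ = arcsin(p_z) ≈ 53.11°, λ = atan2(p_y, p_x) ≈ -62.64°.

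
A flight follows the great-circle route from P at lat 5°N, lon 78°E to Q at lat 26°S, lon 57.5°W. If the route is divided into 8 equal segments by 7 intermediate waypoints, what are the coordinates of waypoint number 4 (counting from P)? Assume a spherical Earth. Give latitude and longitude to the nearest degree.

≈ lat 26°S, lon 17°E

The haversine formula gives a central angle δ ≈ 2.314 rad (132.6°) between the endpoints.
Interpolate at f = 4/8 with slerp weights a = sin((1−f)δ)/sin δ ≈ 1.244, b = sin(fδ)/sin δ ≈ 1.244.
p = a·p₁ + b·p₂ ≈ (0.858, 0.269, -0.437); φ = arcsin(p_z) ≈ -25.90°, λ = atan2(p_y, p_x) ≈ 17.41°.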